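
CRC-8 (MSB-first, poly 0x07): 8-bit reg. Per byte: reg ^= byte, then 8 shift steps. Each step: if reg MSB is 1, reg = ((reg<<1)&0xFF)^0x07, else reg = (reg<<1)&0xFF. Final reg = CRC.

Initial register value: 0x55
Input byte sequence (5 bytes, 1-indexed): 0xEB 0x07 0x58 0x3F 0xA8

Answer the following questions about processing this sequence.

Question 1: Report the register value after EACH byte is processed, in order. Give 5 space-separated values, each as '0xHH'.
0x33 0x8C 0x22 0x53 0xEF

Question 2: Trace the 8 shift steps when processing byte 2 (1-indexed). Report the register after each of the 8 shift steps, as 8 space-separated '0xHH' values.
After byte 1 (0xEB): reg=0x33
Register before byte 2: 0x33
After XOR with byte 0x07: 0x34

Answer: 0x68 0xD0 0xA7 0x49 0x92 0x23 0x46 0x8C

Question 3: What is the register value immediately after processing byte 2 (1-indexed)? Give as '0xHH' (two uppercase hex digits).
After byte 1 (0xEB): reg=0x33
After byte 2 (0x07): reg=0x8C

Answer: 0x8C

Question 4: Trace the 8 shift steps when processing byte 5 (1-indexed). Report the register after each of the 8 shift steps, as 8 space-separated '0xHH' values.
After byte 1 (0xEB): reg=0x33
After byte 2 (0x07): reg=0x8C
After byte 3 (0x58): reg=0x22
After byte 4 (0x3F): reg=0x53
Register before byte 5: 0x53
After XOR with byte 0xA8: 0xFB

Answer: 0xF1 0xE5 0xCD 0x9D 0x3D 0x7A 0xF4 0xEF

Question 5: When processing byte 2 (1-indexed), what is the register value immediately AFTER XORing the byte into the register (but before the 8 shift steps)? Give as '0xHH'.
Answer: 0x34

Derivation:
Register before byte 2: 0x33
Byte 2: 0x07
0x33 XOR 0x07 = 0x34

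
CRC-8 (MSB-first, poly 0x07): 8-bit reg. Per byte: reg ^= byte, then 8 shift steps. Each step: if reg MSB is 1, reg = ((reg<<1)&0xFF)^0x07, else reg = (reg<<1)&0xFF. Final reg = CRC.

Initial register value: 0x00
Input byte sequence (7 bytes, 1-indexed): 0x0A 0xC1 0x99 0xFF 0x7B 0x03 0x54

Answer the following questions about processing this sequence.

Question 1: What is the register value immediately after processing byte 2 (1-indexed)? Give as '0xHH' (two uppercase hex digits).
After byte 1 (0x0A): reg=0x36
After byte 2 (0xC1): reg=0xCB

Answer: 0xCB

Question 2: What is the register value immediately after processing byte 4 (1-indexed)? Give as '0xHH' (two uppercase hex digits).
Answer: 0xD5

Derivation:
After byte 1 (0x0A): reg=0x36
After byte 2 (0xC1): reg=0xCB
After byte 3 (0x99): reg=0xB9
After byte 4 (0xFF): reg=0xD5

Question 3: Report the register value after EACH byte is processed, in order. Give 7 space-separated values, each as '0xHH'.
0x36 0xCB 0xB9 0xD5 0x43 0xC7 0xF0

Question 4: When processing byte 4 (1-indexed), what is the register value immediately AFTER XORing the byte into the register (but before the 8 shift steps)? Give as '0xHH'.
Answer: 0x46

Derivation:
Register before byte 4: 0xB9
Byte 4: 0xFF
0xB9 XOR 0xFF = 0x46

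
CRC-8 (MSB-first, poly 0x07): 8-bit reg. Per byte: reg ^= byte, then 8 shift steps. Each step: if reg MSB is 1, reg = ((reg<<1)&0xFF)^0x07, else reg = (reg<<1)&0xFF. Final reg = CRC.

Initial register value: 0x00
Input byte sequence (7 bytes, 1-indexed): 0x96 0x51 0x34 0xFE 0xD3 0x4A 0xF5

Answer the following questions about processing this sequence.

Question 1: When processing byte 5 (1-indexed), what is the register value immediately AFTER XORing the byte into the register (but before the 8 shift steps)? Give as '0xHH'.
Answer: 0xE7

Derivation:
Register before byte 5: 0x34
Byte 5: 0xD3
0x34 XOR 0xD3 = 0xE7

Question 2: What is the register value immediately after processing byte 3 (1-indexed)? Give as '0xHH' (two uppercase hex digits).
After byte 1 (0x96): reg=0xEB
After byte 2 (0x51): reg=0x2F
After byte 3 (0x34): reg=0x41

Answer: 0x41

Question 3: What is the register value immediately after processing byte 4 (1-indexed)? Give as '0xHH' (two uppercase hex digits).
After byte 1 (0x96): reg=0xEB
After byte 2 (0x51): reg=0x2F
After byte 3 (0x34): reg=0x41
After byte 4 (0xFE): reg=0x34

Answer: 0x34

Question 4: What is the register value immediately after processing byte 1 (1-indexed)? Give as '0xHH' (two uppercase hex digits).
Answer: 0xEB

Derivation:
After byte 1 (0x96): reg=0xEB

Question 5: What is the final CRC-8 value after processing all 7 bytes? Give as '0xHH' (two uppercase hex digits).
Answer: 0xC4

Derivation:
After byte 1 (0x96): reg=0xEB
After byte 2 (0x51): reg=0x2F
After byte 3 (0x34): reg=0x41
After byte 4 (0xFE): reg=0x34
After byte 5 (0xD3): reg=0xBB
After byte 6 (0x4A): reg=0xD9
After byte 7 (0xF5): reg=0xC4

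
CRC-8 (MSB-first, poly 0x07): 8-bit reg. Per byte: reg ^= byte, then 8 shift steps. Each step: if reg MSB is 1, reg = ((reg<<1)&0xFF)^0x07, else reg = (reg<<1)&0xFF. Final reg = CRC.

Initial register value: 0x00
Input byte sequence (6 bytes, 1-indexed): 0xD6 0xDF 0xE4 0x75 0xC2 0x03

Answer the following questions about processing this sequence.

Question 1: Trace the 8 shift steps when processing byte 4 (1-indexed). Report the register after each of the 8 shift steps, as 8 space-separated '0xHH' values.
After byte 1 (0xD6): reg=0x2C
After byte 2 (0xDF): reg=0xD7
After byte 3 (0xE4): reg=0x99
Register before byte 4: 0x99
After XOR with byte 0x75: 0xEC

Answer: 0xDF 0xB9 0x75 0xEA 0xD3 0xA1 0x45 0x8A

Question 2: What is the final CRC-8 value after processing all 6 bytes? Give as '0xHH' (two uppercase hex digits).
After byte 1 (0xD6): reg=0x2C
After byte 2 (0xDF): reg=0xD7
After byte 3 (0xE4): reg=0x99
After byte 4 (0x75): reg=0x8A
After byte 5 (0xC2): reg=0xFF
After byte 6 (0x03): reg=0xFA

Answer: 0xFA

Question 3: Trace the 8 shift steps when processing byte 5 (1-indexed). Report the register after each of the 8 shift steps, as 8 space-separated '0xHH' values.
Answer: 0x90 0x27 0x4E 0x9C 0x3F 0x7E 0xFC 0xFF

Derivation:
After byte 1 (0xD6): reg=0x2C
After byte 2 (0xDF): reg=0xD7
After byte 3 (0xE4): reg=0x99
After byte 4 (0x75): reg=0x8A
Register before byte 5: 0x8A
After XOR with byte 0xC2: 0x48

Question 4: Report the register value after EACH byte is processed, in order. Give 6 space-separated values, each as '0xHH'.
0x2C 0xD7 0x99 0x8A 0xFF 0xFA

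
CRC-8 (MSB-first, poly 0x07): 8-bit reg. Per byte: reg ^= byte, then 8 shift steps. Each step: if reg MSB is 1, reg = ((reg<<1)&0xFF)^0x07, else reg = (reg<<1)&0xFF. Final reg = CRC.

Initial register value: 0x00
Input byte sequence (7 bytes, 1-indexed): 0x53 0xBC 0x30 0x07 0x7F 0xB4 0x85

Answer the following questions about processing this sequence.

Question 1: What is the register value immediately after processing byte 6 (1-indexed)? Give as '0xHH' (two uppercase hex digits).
After byte 1 (0x53): reg=0xBE
After byte 2 (0xBC): reg=0x0E
After byte 3 (0x30): reg=0xBA
After byte 4 (0x07): reg=0x3A
After byte 5 (0x7F): reg=0xDC
After byte 6 (0xB4): reg=0x1F

Answer: 0x1F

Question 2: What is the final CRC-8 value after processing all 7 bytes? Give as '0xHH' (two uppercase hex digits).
After byte 1 (0x53): reg=0xBE
After byte 2 (0xBC): reg=0x0E
After byte 3 (0x30): reg=0xBA
After byte 4 (0x07): reg=0x3A
After byte 5 (0x7F): reg=0xDC
After byte 6 (0xB4): reg=0x1F
After byte 7 (0x85): reg=0xCF

Answer: 0xCF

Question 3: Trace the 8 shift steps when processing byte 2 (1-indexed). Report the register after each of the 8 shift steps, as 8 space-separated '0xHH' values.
Answer: 0x04 0x08 0x10 0x20 0x40 0x80 0x07 0x0E

Derivation:
After byte 1 (0x53): reg=0xBE
Register before byte 2: 0xBE
After XOR with byte 0xBC: 0x02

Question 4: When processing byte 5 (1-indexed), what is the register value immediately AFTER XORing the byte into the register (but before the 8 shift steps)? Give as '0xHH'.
Register before byte 5: 0x3A
Byte 5: 0x7F
0x3A XOR 0x7F = 0x45

Answer: 0x45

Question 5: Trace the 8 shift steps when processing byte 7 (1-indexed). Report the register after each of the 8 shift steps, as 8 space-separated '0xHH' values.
After byte 1 (0x53): reg=0xBE
After byte 2 (0xBC): reg=0x0E
After byte 3 (0x30): reg=0xBA
After byte 4 (0x07): reg=0x3A
After byte 5 (0x7F): reg=0xDC
After byte 6 (0xB4): reg=0x1F
Register before byte 7: 0x1F
After XOR with byte 0x85: 0x9A

Answer: 0x33 0x66 0xCC 0x9F 0x39 0x72 0xE4 0xCF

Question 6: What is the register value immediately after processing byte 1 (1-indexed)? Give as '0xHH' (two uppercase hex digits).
Answer: 0xBE

Derivation:
After byte 1 (0x53): reg=0xBE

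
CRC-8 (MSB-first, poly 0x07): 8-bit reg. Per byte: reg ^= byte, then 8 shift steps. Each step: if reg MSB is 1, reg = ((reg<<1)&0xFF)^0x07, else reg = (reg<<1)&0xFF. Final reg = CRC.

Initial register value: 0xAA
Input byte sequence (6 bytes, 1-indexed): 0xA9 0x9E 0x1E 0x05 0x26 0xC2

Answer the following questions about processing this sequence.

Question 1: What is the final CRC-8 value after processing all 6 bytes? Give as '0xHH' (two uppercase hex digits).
Answer: 0x7F

Derivation:
After byte 1 (0xA9): reg=0x09
After byte 2 (0x9E): reg=0xEC
After byte 3 (0x1E): reg=0xD0
After byte 4 (0x05): reg=0x25
After byte 5 (0x26): reg=0x09
After byte 6 (0xC2): reg=0x7F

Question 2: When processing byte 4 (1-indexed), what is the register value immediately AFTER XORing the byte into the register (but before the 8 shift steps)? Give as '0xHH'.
Answer: 0xD5

Derivation:
Register before byte 4: 0xD0
Byte 4: 0x05
0xD0 XOR 0x05 = 0xD5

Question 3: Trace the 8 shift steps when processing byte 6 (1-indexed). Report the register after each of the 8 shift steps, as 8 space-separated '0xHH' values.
Answer: 0x91 0x25 0x4A 0x94 0x2F 0x5E 0xBC 0x7F

Derivation:
After byte 1 (0xA9): reg=0x09
After byte 2 (0x9E): reg=0xEC
After byte 3 (0x1E): reg=0xD0
After byte 4 (0x05): reg=0x25
After byte 5 (0x26): reg=0x09
Register before byte 6: 0x09
After XOR with byte 0xC2: 0xCB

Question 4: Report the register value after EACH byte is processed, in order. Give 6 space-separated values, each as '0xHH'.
0x09 0xEC 0xD0 0x25 0x09 0x7F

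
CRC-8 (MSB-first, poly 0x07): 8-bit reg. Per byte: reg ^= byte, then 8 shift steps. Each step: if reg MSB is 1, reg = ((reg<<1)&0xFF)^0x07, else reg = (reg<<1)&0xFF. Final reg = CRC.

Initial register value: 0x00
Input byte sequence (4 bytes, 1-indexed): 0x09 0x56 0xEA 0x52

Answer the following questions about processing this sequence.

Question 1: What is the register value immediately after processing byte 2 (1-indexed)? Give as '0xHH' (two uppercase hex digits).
After byte 1 (0x09): reg=0x3F
After byte 2 (0x56): reg=0x18

Answer: 0x18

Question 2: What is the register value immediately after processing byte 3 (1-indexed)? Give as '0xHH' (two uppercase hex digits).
Answer: 0xD0

Derivation:
After byte 1 (0x09): reg=0x3F
After byte 2 (0x56): reg=0x18
After byte 3 (0xEA): reg=0xD0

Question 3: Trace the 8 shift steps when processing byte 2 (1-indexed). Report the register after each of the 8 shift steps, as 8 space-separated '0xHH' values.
Answer: 0xD2 0xA3 0x41 0x82 0x03 0x06 0x0C 0x18

Derivation:
After byte 1 (0x09): reg=0x3F
Register before byte 2: 0x3F
After XOR with byte 0x56: 0x69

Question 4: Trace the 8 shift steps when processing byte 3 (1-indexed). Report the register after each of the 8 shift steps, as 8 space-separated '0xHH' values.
After byte 1 (0x09): reg=0x3F
After byte 2 (0x56): reg=0x18
Register before byte 3: 0x18
After XOR with byte 0xEA: 0xF2

Answer: 0xE3 0xC1 0x85 0x0D 0x1A 0x34 0x68 0xD0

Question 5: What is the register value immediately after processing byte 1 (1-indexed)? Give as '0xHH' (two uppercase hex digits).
After byte 1 (0x09): reg=0x3F

Answer: 0x3F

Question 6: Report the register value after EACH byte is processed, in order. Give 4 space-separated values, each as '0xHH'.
0x3F 0x18 0xD0 0x87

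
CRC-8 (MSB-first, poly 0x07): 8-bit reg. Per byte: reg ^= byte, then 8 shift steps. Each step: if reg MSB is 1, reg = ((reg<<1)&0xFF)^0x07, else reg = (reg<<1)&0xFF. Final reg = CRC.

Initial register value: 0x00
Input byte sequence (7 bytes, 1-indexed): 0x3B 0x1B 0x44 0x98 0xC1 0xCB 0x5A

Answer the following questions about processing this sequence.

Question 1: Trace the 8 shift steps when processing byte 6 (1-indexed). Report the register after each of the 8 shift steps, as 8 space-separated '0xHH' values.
After byte 1 (0x3B): reg=0xA1
After byte 2 (0x1B): reg=0x2F
After byte 3 (0x44): reg=0x16
After byte 4 (0x98): reg=0xA3
After byte 5 (0xC1): reg=0x29
Register before byte 6: 0x29
After XOR with byte 0xCB: 0xE2

Answer: 0xC3 0x81 0x05 0x0A 0x14 0x28 0x50 0xA0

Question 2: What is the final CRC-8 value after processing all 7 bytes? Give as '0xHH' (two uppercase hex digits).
Answer: 0xE8

Derivation:
After byte 1 (0x3B): reg=0xA1
After byte 2 (0x1B): reg=0x2F
After byte 3 (0x44): reg=0x16
After byte 4 (0x98): reg=0xA3
After byte 5 (0xC1): reg=0x29
After byte 6 (0xCB): reg=0xA0
After byte 7 (0x5A): reg=0xE8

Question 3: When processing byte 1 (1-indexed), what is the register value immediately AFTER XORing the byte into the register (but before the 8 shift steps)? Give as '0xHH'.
Answer: 0x3B

Derivation:
Register before byte 1: 0x00
Byte 1: 0x3B
0x00 XOR 0x3B = 0x3B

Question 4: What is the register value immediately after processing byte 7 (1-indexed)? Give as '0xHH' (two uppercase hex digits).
Answer: 0xE8

Derivation:
After byte 1 (0x3B): reg=0xA1
After byte 2 (0x1B): reg=0x2F
After byte 3 (0x44): reg=0x16
After byte 4 (0x98): reg=0xA3
After byte 5 (0xC1): reg=0x29
After byte 6 (0xCB): reg=0xA0
After byte 7 (0x5A): reg=0xE8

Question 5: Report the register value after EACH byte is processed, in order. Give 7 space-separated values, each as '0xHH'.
0xA1 0x2F 0x16 0xA3 0x29 0xA0 0xE8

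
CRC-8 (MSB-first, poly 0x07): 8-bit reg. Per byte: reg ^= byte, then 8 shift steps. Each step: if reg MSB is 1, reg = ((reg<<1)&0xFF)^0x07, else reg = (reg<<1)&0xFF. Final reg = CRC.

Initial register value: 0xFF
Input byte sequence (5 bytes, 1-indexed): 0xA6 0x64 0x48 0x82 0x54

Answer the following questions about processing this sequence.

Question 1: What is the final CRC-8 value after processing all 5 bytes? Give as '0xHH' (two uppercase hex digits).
After byte 1 (0xA6): reg=0x88
After byte 2 (0x64): reg=0x8A
After byte 3 (0x48): reg=0x40
After byte 4 (0x82): reg=0x40
After byte 5 (0x54): reg=0x6C

Answer: 0x6C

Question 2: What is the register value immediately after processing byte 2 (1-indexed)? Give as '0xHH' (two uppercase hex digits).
Answer: 0x8A

Derivation:
After byte 1 (0xA6): reg=0x88
After byte 2 (0x64): reg=0x8A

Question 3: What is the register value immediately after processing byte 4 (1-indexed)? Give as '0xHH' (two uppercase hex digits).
Answer: 0x40

Derivation:
After byte 1 (0xA6): reg=0x88
After byte 2 (0x64): reg=0x8A
After byte 3 (0x48): reg=0x40
After byte 4 (0x82): reg=0x40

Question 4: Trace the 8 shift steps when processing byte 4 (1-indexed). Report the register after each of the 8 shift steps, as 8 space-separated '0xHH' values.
Answer: 0x83 0x01 0x02 0x04 0x08 0x10 0x20 0x40

Derivation:
After byte 1 (0xA6): reg=0x88
After byte 2 (0x64): reg=0x8A
After byte 3 (0x48): reg=0x40
Register before byte 4: 0x40
After XOR with byte 0x82: 0xC2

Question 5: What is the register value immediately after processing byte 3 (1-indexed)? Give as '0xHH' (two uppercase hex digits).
Answer: 0x40

Derivation:
After byte 1 (0xA6): reg=0x88
After byte 2 (0x64): reg=0x8A
After byte 3 (0x48): reg=0x40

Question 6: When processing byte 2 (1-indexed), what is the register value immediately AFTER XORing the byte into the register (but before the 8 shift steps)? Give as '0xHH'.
Answer: 0xEC

Derivation:
Register before byte 2: 0x88
Byte 2: 0x64
0x88 XOR 0x64 = 0xEC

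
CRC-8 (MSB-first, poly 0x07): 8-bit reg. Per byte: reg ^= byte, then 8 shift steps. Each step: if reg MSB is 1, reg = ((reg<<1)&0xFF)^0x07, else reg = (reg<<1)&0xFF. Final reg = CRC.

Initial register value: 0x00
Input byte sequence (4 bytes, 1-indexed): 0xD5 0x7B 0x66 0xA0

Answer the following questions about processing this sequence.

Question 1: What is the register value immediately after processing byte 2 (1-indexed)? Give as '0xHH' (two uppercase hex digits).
After byte 1 (0xD5): reg=0x25
After byte 2 (0x7B): reg=0x9D

Answer: 0x9D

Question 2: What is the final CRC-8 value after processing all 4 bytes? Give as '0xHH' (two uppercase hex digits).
Answer: 0xEA

Derivation:
After byte 1 (0xD5): reg=0x25
After byte 2 (0x7B): reg=0x9D
After byte 3 (0x66): reg=0xEF
After byte 4 (0xA0): reg=0xEA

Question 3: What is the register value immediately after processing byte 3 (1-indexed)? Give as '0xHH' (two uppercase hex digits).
After byte 1 (0xD5): reg=0x25
After byte 2 (0x7B): reg=0x9D
After byte 3 (0x66): reg=0xEF

Answer: 0xEF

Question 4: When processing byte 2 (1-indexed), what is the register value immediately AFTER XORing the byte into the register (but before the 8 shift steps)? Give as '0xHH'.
Answer: 0x5E

Derivation:
Register before byte 2: 0x25
Byte 2: 0x7B
0x25 XOR 0x7B = 0x5E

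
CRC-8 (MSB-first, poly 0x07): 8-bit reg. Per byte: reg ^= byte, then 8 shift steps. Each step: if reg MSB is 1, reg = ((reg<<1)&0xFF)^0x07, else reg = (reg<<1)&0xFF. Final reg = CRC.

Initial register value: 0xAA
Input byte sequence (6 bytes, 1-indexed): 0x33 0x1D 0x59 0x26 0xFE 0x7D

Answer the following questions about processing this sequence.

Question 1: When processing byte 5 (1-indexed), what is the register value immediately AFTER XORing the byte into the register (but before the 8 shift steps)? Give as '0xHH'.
Answer: 0x7E

Derivation:
Register before byte 5: 0x80
Byte 5: 0xFE
0x80 XOR 0xFE = 0x7E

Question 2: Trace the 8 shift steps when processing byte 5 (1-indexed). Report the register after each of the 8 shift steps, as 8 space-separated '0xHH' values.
Answer: 0xFC 0xFF 0xF9 0xF5 0xED 0xDD 0xBD 0x7D

Derivation:
After byte 1 (0x33): reg=0xC6
After byte 2 (0x1D): reg=0x0F
After byte 3 (0x59): reg=0xA5
After byte 4 (0x26): reg=0x80
Register before byte 5: 0x80
After XOR with byte 0xFE: 0x7E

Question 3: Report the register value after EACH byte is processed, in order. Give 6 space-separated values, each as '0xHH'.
0xC6 0x0F 0xA5 0x80 0x7D 0x00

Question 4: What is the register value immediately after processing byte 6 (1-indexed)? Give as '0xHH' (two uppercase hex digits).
Answer: 0x00

Derivation:
After byte 1 (0x33): reg=0xC6
After byte 2 (0x1D): reg=0x0F
After byte 3 (0x59): reg=0xA5
After byte 4 (0x26): reg=0x80
After byte 5 (0xFE): reg=0x7D
After byte 6 (0x7D): reg=0x00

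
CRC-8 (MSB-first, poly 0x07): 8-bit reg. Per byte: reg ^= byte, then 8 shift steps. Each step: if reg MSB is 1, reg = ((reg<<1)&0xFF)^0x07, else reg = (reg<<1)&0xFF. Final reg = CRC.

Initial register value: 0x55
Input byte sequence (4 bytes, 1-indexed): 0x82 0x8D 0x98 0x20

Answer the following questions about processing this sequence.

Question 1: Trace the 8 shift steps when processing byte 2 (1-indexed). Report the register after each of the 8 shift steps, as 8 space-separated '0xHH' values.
After byte 1 (0x82): reg=0x2B
Register before byte 2: 0x2B
After XOR with byte 0x8D: 0xA6

Answer: 0x4B 0x96 0x2B 0x56 0xAC 0x5F 0xBE 0x7B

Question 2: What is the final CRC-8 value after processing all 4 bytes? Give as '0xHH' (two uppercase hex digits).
Answer: 0x9C

Derivation:
After byte 1 (0x82): reg=0x2B
After byte 2 (0x8D): reg=0x7B
After byte 3 (0x98): reg=0xA7
After byte 4 (0x20): reg=0x9C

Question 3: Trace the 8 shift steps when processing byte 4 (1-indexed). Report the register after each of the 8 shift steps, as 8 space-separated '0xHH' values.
Answer: 0x09 0x12 0x24 0x48 0x90 0x27 0x4E 0x9C

Derivation:
After byte 1 (0x82): reg=0x2B
After byte 2 (0x8D): reg=0x7B
After byte 3 (0x98): reg=0xA7
Register before byte 4: 0xA7
After XOR with byte 0x20: 0x87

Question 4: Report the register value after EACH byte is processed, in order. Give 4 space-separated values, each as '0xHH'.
0x2B 0x7B 0xA7 0x9C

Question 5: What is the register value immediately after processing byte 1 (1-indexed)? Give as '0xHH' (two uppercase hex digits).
Answer: 0x2B

Derivation:
After byte 1 (0x82): reg=0x2B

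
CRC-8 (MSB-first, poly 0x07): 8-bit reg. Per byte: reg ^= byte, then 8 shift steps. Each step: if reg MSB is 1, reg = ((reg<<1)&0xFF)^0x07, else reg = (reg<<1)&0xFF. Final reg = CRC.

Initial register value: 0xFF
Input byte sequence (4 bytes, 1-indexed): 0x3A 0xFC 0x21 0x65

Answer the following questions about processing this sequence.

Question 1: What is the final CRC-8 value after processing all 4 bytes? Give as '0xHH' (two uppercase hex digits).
Answer: 0xF5

Derivation:
After byte 1 (0x3A): reg=0x55
After byte 2 (0xFC): reg=0x56
After byte 3 (0x21): reg=0x42
After byte 4 (0x65): reg=0xF5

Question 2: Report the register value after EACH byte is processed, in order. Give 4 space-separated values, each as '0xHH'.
0x55 0x56 0x42 0xF5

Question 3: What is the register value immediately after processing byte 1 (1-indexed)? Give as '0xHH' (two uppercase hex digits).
Answer: 0x55

Derivation:
After byte 1 (0x3A): reg=0x55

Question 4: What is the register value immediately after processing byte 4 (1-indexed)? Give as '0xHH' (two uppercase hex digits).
Answer: 0xF5

Derivation:
After byte 1 (0x3A): reg=0x55
After byte 2 (0xFC): reg=0x56
After byte 3 (0x21): reg=0x42
After byte 4 (0x65): reg=0xF5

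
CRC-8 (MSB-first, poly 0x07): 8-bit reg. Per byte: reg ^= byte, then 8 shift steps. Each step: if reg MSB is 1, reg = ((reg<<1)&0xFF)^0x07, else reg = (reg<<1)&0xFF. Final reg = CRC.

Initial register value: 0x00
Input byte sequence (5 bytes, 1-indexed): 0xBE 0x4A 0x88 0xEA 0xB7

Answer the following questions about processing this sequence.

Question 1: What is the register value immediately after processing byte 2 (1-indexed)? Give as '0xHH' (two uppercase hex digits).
Answer: 0x68

Derivation:
After byte 1 (0xBE): reg=0x33
After byte 2 (0x4A): reg=0x68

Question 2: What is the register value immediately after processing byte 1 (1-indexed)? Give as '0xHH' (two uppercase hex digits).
Answer: 0x33

Derivation:
After byte 1 (0xBE): reg=0x33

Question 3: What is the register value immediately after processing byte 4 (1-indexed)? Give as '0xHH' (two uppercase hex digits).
Answer: 0xDB

Derivation:
After byte 1 (0xBE): reg=0x33
After byte 2 (0x4A): reg=0x68
After byte 3 (0x88): reg=0xAE
After byte 4 (0xEA): reg=0xDB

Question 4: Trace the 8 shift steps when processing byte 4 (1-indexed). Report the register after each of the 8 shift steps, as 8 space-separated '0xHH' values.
After byte 1 (0xBE): reg=0x33
After byte 2 (0x4A): reg=0x68
After byte 3 (0x88): reg=0xAE
Register before byte 4: 0xAE
After XOR with byte 0xEA: 0x44

Answer: 0x88 0x17 0x2E 0x5C 0xB8 0x77 0xEE 0xDB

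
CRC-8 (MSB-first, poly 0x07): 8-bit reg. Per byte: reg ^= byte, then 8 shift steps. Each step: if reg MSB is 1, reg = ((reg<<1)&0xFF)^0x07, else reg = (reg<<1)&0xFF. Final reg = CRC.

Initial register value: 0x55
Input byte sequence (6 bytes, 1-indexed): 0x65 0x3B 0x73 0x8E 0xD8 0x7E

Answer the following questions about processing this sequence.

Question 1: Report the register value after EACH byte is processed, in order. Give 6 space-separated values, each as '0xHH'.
0x90 0x58 0xD1 0x9A 0xC9 0x0C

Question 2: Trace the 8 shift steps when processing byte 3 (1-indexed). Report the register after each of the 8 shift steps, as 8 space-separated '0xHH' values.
After byte 1 (0x65): reg=0x90
After byte 2 (0x3B): reg=0x58
Register before byte 3: 0x58
After XOR with byte 0x73: 0x2B

Answer: 0x56 0xAC 0x5F 0xBE 0x7B 0xF6 0xEB 0xD1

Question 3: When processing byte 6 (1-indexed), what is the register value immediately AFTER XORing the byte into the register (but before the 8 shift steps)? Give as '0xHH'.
Answer: 0xB7

Derivation:
Register before byte 6: 0xC9
Byte 6: 0x7E
0xC9 XOR 0x7E = 0xB7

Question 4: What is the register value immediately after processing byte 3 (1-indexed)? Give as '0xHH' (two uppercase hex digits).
After byte 1 (0x65): reg=0x90
After byte 2 (0x3B): reg=0x58
After byte 3 (0x73): reg=0xD1

Answer: 0xD1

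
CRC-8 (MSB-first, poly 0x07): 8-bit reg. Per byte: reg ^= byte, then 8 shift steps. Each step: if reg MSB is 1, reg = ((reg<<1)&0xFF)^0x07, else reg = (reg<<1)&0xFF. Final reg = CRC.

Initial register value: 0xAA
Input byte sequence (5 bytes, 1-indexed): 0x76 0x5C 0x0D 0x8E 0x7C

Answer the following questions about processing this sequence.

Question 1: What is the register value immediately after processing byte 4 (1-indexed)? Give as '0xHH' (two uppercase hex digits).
Answer: 0xB1

Derivation:
After byte 1 (0x76): reg=0x1A
After byte 2 (0x5C): reg=0xD5
After byte 3 (0x0D): reg=0x06
After byte 4 (0x8E): reg=0xB1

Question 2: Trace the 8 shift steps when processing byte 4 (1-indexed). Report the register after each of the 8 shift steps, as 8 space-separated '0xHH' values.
Answer: 0x17 0x2E 0x5C 0xB8 0x77 0xEE 0xDB 0xB1

Derivation:
After byte 1 (0x76): reg=0x1A
After byte 2 (0x5C): reg=0xD5
After byte 3 (0x0D): reg=0x06
Register before byte 4: 0x06
After XOR with byte 0x8E: 0x88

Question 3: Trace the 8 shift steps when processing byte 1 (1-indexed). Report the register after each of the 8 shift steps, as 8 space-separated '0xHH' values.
Answer: 0xBF 0x79 0xF2 0xE3 0xC1 0x85 0x0D 0x1A

Derivation:
Register before byte 1: 0xAA
After XOR with byte 0x76: 0xDC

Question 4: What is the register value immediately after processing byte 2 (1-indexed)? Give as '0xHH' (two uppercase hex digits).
After byte 1 (0x76): reg=0x1A
After byte 2 (0x5C): reg=0xD5

Answer: 0xD5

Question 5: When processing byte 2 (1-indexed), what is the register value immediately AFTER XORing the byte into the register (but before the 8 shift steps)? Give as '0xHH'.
Register before byte 2: 0x1A
Byte 2: 0x5C
0x1A XOR 0x5C = 0x46

Answer: 0x46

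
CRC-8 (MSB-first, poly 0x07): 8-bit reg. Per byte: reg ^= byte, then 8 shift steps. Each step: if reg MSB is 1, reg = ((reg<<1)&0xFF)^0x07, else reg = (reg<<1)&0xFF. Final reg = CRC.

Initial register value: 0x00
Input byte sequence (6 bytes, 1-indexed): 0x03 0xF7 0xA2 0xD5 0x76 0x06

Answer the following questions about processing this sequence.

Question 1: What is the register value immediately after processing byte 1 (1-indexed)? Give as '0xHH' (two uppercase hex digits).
Answer: 0x09

Derivation:
After byte 1 (0x03): reg=0x09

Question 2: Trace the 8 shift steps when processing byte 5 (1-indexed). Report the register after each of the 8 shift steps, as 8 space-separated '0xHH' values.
After byte 1 (0x03): reg=0x09
After byte 2 (0xF7): reg=0xF4
After byte 3 (0xA2): reg=0xA5
After byte 4 (0xD5): reg=0x57
Register before byte 5: 0x57
After XOR with byte 0x76: 0x21

Answer: 0x42 0x84 0x0F 0x1E 0x3C 0x78 0xF0 0xE7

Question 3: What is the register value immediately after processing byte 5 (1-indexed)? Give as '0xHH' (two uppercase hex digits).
Answer: 0xE7

Derivation:
After byte 1 (0x03): reg=0x09
After byte 2 (0xF7): reg=0xF4
After byte 3 (0xA2): reg=0xA5
After byte 4 (0xD5): reg=0x57
After byte 5 (0x76): reg=0xE7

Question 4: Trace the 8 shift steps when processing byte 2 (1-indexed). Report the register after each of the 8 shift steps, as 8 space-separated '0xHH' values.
After byte 1 (0x03): reg=0x09
Register before byte 2: 0x09
After XOR with byte 0xF7: 0xFE

Answer: 0xFB 0xF1 0xE5 0xCD 0x9D 0x3D 0x7A 0xF4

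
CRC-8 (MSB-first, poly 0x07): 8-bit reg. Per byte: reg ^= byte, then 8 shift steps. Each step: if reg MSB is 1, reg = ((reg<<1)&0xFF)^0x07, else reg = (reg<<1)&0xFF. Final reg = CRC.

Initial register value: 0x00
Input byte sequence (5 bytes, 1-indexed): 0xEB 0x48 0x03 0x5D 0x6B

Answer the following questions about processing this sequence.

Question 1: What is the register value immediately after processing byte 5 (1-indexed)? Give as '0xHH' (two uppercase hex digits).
Answer: 0xE1

Derivation:
After byte 1 (0xEB): reg=0x9F
After byte 2 (0x48): reg=0x2B
After byte 3 (0x03): reg=0xD8
After byte 4 (0x5D): reg=0x92
After byte 5 (0x6B): reg=0xE1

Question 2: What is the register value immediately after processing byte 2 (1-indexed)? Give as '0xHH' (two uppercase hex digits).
Answer: 0x2B

Derivation:
After byte 1 (0xEB): reg=0x9F
After byte 2 (0x48): reg=0x2B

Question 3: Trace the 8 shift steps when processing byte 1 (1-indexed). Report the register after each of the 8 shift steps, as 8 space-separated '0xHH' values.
Register before byte 1: 0x00
After XOR with byte 0xEB: 0xEB

Answer: 0xD1 0xA5 0x4D 0x9A 0x33 0x66 0xCC 0x9F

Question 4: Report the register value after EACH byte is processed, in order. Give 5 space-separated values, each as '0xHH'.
0x9F 0x2B 0xD8 0x92 0xE1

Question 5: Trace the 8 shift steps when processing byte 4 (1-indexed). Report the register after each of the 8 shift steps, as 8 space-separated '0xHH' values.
Answer: 0x0D 0x1A 0x34 0x68 0xD0 0xA7 0x49 0x92

Derivation:
After byte 1 (0xEB): reg=0x9F
After byte 2 (0x48): reg=0x2B
After byte 3 (0x03): reg=0xD8
Register before byte 4: 0xD8
After XOR with byte 0x5D: 0x85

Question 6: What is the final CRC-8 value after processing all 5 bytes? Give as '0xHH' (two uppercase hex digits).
After byte 1 (0xEB): reg=0x9F
After byte 2 (0x48): reg=0x2B
After byte 3 (0x03): reg=0xD8
After byte 4 (0x5D): reg=0x92
After byte 5 (0x6B): reg=0xE1

Answer: 0xE1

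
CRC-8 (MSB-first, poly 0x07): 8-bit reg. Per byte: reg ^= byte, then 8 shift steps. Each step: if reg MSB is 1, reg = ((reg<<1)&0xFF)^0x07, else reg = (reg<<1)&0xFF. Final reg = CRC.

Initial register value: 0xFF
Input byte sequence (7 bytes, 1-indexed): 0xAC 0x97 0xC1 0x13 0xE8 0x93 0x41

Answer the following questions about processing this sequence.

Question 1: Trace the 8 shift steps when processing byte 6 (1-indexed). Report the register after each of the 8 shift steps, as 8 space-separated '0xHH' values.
After byte 1 (0xAC): reg=0xBE
After byte 2 (0x97): reg=0xDF
After byte 3 (0xC1): reg=0x5A
After byte 4 (0x13): reg=0xF8
After byte 5 (0xE8): reg=0x70
Register before byte 6: 0x70
After XOR with byte 0x93: 0xE3

Answer: 0xC1 0x85 0x0D 0x1A 0x34 0x68 0xD0 0xA7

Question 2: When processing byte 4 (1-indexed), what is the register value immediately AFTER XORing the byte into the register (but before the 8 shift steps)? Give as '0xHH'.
Register before byte 4: 0x5A
Byte 4: 0x13
0x5A XOR 0x13 = 0x49

Answer: 0x49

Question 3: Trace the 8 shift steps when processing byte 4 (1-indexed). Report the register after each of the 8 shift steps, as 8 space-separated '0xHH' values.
Answer: 0x92 0x23 0x46 0x8C 0x1F 0x3E 0x7C 0xF8

Derivation:
After byte 1 (0xAC): reg=0xBE
After byte 2 (0x97): reg=0xDF
After byte 3 (0xC1): reg=0x5A
Register before byte 4: 0x5A
After XOR with byte 0x13: 0x49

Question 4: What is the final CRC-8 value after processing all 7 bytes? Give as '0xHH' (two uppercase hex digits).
Answer: 0xBC

Derivation:
After byte 1 (0xAC): reg=0xBE
After byte 2 (0x97): reg=0xDF
After byte 3 (0xC1): reg=0x5A
After byte 4 (0x13): reg=0xF8
After byte 5 (0xE8): reg=0x70
After byte 6 (0x93): reg=0xA7
After byte 7 (0x41): reg=0xBC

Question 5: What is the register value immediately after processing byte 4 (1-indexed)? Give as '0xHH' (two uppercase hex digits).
After byte 1 (0xAC): reg=0xBE
After byte 2 (0x97): reg=0xDF
After byte 3 (0xC1): reg=0x5A
After byte 4 (0x13): reg=0xF8

Answer: 0xF8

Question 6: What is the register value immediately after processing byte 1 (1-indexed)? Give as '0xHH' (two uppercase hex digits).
After byte 1 (0xAC): reg=0xBE

Answer: 0xBE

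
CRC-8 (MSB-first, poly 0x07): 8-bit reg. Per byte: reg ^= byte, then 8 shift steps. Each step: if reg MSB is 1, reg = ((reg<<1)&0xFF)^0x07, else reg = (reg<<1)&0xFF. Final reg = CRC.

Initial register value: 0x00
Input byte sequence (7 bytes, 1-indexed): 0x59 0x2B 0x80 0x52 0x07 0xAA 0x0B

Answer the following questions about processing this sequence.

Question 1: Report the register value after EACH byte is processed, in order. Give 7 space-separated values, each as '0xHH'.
0x88 0x60 0xAE 0xFA 0xFD 0xA2 0x56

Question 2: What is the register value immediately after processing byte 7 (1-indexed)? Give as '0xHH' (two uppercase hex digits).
Answer: 0x56

Derivation:
After byte 1 (0x59): reg=0x88
After byte 2 (0x2B): reg=0x60
After byte 3 (0x80): reg=0xAE
After byte 4 (0x52): reg=0xFA
After byte 5 (0x07): reg=0xFD
After byte 6 (0xAA): reg=0xA2
After byte 7 (0x0B): reg=0x56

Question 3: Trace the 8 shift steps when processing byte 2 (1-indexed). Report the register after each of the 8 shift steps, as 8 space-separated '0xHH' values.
After byte 1 (0x59): reg=0x88
Register before byte 2: 0x88
After XOR with byte 0x2B: 0xA3

Answer: 0x41 0x82 0x03 0x06 0x0C 0x18 0x30 0x60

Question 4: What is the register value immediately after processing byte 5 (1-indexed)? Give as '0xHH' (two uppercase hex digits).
Answer: 0xFD

Derivation:
After byte 1 (0x59): reg=0x88
After byte 2 (0x2B): reg=0x60
After byte 3 (0x80): reg=0xAE
After byte 4 (0x52): reg=0xFA
After byte 5 (0x07): reg=0xFD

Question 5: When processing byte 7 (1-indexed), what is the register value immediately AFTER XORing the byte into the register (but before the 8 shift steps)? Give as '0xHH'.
Answer: 0xA9

Derivation:
Register before byte 7: 0xA2
Byte 7: 0x0B
0xA2 XOR 0x0B = 0xA9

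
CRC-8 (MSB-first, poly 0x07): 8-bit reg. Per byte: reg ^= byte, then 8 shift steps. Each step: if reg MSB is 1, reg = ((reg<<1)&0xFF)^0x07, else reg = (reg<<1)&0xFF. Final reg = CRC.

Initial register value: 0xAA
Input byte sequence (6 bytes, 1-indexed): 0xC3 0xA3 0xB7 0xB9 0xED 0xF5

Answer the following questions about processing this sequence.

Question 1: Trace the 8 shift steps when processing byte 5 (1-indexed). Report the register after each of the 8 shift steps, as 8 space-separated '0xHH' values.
After byte 1 (0xC3): reg=0x18
After byte 2 (0xA3): reg=0x28
After byte 3 (0xB7): reg=0xD4
After byte 4 (0xB9): reg=0x04
Register before byte 5: 0x04
After XOR with byte 0xED: 0xE9

Answer: 0xD5 0xAD 0x5D 0xBA 0x73 0xE6 0xCB 0x91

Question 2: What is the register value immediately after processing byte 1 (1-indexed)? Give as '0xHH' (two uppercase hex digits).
Answer: 0x18

Derivation:
After byte 1 (0xC3): reg=0x18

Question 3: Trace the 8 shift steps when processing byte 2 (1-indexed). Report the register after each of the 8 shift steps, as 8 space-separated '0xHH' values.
After byte 1 (0xC3): reg=0x18
Register before byte 2: 0x18
After XOR with byte 0xA3: 0xBB

Answer: 0x71 0xE2 0xC3 0x81 0x05 0x0A 0x14 0x28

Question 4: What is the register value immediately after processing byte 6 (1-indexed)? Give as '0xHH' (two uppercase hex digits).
After byte 1 (0xC3): reg=0x18
After byte 2 (0xA3): reg=0x28
After byte 3 (0xB7): reg=0xD4
After byte 4 (0xB9): reg=0x04
After byte 5 (0xED): reg=0x91
After byte 6 (0xF5): reg=0x3B

Answer: 0x3B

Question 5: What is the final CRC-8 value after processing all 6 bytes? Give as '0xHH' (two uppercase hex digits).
After byte 1 (0xC3): reg=0x18
After byte 2 (0xA3): reg=0x28
After byte 3 (0xB7): reg=0xD4
After byte 4 (0xB9): reg=0x04
After byte 5 (0xED): reg=0x91
After byte 6 (0xF5): reg=0x3B

Answer: 0x3B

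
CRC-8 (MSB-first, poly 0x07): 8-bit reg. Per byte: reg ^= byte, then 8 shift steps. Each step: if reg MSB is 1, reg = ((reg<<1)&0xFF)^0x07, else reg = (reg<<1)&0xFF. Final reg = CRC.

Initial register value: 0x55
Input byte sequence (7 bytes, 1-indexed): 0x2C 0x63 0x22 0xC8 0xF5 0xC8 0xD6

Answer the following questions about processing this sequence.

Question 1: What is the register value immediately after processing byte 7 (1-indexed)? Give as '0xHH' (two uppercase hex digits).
After byte 1 (0x2C): reg=0x68
After byte 2 (0x63): reg=0x31
After byte 3 (0x22): reg=0x79
After byte 4 (0xC8): reg=0x1E
After byte 5 (0xF5): reg=0x9F
After byte 6 (0xC8): reg=0xA2
After byte 7 (0xD6): reg=0x4B

Answer: 0x4B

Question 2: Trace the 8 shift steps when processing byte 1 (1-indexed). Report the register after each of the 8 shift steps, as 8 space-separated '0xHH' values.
Register before byte 1: 0x55
After XOR with byte 0x2C: 0x79

Answer: 0xF2 0xE3 0xC1 0x85 0x0D 0x1A 0x34 0x68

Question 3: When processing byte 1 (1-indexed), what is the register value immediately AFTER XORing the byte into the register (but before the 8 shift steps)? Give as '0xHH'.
Answer: 0x79

Derivation:
Register before byte 1: 0x55
Byte 1: 0x2C
0x55 XOR 0x2C = 0x79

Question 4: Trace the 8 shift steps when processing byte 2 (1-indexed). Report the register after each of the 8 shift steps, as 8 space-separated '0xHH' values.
Answer: 0x16 0x2C 0x58 0xB0 0x67 0xCE 0x9B 0x31

Derivation:
After byte 1 (0x2C): reg=0x68
Register before byte 2: 0x68
After XOR with byte 0x63: 0x0B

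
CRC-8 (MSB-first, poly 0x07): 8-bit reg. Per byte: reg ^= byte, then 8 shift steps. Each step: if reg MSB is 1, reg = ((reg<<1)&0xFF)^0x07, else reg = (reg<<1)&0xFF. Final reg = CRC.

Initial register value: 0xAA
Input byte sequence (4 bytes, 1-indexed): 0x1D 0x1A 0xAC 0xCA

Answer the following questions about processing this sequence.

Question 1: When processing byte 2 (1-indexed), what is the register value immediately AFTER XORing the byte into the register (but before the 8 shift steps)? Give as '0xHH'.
Register before byte 2: 0x0C
Byte 2: 0x1A
0x0C XOR 0x1A = 0x16

Answer: 0x16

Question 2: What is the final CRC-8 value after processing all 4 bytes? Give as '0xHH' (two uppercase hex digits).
After byte 1 (0x1D): reg=0x0C
After byte 2 (0x1A): reg=0x62
After byte 3 (0xAC): reg=0x64
After byte 4 (0xCA): reg=0x43

Answer: 0x43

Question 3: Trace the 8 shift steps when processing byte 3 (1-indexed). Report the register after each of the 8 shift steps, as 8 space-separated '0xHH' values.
After byte 1 (0x1D): reg=0x0C
After byte 2 (0x1A): reg=0x62
Register before byte 3: 0x62
After XOR with byte 0xAC: 0xCE

Answer: 0x9B 0x31 0x62 0xC4 0x8F 0x19 0x32 0x64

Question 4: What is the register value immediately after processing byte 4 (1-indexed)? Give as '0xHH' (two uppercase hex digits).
After byte 1 (0x1D): reg=0x0C
After byte 2 (0x1A): reg=0x62
After byte 3 (0xAC): reg=0x64
After byte 4 (0xCA): reg=0x43

Answer: 0x43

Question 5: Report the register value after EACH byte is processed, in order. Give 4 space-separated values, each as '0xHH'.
0x0C 0x62 0x64 0x43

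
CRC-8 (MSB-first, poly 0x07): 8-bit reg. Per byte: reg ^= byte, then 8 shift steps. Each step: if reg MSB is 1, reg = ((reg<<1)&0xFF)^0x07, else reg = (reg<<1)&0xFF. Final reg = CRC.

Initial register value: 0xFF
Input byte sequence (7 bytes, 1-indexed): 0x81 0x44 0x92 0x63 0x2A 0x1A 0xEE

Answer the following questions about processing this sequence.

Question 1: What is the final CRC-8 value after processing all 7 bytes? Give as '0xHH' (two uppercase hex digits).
Answer: 0x58

Derivation:
After byte 1 (0x81): reg=0x7D
After byte 2 (0x44): reg=0xAF
After byte 3 (0x92): reg=0xB3
After byte 4 (0x63): reg=0x3E
After byte 5 (0x2A): reg=0x6C
After byte 6 (0x1A): reg=0x45
After byte 7 (0xEE): reg=0x58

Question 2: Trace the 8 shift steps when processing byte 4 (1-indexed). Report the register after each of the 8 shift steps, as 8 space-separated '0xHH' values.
Answer: 0xA7 0x49 0x92 0x23 0x46 0x8C 0x1F 0x3E

Derivation:
After byte 1 (0x81): reg=0x7D
After byte 2 (0x44): reg=0xAF
After byte 3 (0x92): reg=0xB3
Register before byte 4: 0xB3
After XOR with byte 0x63: 0xD0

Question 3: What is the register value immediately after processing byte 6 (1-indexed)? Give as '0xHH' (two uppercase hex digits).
Answer: 0x45

Derivation:
After byte 1 (0x81): reg=0x7D
After byte 2 (0x44): reg=0xAF
After byte 3 (0x92): reg=0xB3
After byte 4 (0x63): reg=0x3E
After byte 5 (0x2A): reg=0x6C
After byte 6 (0x1A): reg=0x45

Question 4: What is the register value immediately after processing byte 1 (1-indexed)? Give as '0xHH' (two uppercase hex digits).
Answer: 0x7D

Derivation:
After byte 1 (0x81): reg=0x7D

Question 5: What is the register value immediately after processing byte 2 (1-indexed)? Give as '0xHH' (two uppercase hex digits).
Answer: 0xAF

Derivation:
After byte 1 (0x81): reg=0x7D
After byte 2 (0x44): reg=0xAF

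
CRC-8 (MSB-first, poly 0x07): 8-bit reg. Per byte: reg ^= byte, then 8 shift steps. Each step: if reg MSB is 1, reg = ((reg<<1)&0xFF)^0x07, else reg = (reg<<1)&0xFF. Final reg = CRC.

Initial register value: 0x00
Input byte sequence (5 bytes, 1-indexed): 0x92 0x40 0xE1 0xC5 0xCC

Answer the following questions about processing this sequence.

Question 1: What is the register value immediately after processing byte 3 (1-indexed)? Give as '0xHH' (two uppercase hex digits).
After byte 1 (0x92): reg=0xF7
After byte 2 (0x40): reg=0x0C
After byte 3 (0xE1): reg=0x8D

Answer: 0x8D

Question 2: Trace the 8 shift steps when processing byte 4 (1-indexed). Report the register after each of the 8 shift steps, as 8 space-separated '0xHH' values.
Answer: 0x90 0x27 0x4E 0x9C 0x3F 0x7E 0xFC 0xFF

Derivation:
After byte 1 (0x92): reg=0xF7
After byte 2 (0x40): reg=0x0C
After byte 3 (0xE1): reg=0x8D
Register before byte 4: 0x8D
After XOR with byte 0xC5: 0x48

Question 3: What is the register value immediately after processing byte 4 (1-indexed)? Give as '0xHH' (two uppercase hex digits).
Answer: 0xFF

Derivation:
After byte 1 (0x92): reg=0xF7
After byte 2 (0x40): reg=0x0C
After byte 3 (0xE1): reg=0x8D
After byte 4 (0xC5): reg=0xFF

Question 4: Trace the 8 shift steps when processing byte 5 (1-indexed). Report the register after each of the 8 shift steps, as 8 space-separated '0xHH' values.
After byte 1 (0x92): reg=0xF7
After byte 2 (0x40): reg=0x0C
After byte 3 (0xE1): reg=0x8D
After byte 4 (0xC5): reg=0xFF
Register before byte 5: 0xFF
After XOR with byte 0xCC: 0x33

Answer: 0x66 0xCC 0x9F 0x39 0x72 0xE4 0xCF 0x99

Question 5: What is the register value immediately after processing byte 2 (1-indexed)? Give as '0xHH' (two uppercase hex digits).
After byte 1 (0x92): reg=0xF7
After byte 2 (0x40): reg=0x0C

Answer: 0x0C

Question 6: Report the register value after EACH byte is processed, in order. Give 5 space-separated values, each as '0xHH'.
0xF7 0x0C 0x8D 0xFF 0x99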